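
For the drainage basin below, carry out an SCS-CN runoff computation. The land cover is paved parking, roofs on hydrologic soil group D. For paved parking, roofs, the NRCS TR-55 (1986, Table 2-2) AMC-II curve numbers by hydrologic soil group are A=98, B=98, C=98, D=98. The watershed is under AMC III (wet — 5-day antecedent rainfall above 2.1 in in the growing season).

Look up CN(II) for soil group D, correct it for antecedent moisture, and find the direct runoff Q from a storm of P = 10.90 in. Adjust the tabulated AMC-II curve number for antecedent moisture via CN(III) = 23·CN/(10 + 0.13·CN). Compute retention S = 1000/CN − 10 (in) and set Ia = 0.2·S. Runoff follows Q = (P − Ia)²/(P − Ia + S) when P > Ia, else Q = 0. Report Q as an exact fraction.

Q = 15041305449/1393456610 in ≈ 10.794 in

NRCS table: paved parking, roofs, soil group D → CN(II) = 98
CN(III) from CN(II)=98: (23·98)/(10 + 0.13·98) = 112700/1137 ≈ 99.120
S = 1000/(112700/1137) − 10 = 100/1127 in ≈ 0.089 in
Ia = 0.2S: 0.2·0.089 = 0.018 in (exactly 20/1127)
P − Ia = 10.900 − 0.018 = 122643/11270 ≈ 10.882 in (> 0, runoff occurs)
Q: (122643/11270)² ÷ (123643/11270) = 15041305449/1393456610 in (≈ 10.794 in)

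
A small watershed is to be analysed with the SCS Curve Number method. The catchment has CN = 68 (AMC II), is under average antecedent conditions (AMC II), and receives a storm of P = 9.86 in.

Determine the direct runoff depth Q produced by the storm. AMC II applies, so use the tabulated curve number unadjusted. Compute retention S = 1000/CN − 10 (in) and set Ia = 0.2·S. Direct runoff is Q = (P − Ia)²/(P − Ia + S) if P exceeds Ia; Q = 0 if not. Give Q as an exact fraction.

Average conditions: CN = 68 (no AMC adjustment).
S = 1000/68 − 10 = 80/17 in ≈ 4.706 in
Initial abstraction Ia = S/5 = (80/17)/5 = 16/17 ≈ 0.941 in
Excess rainfall: 9.860 − 0.941 = 8.919 in; P > Ia so Q > 0
Q: (7581/850)² ÷ (11581/850) = 57471561/9843850 in (≈ 5.838 in)

Q = 57471561/9843850 in ≈ 5.838 in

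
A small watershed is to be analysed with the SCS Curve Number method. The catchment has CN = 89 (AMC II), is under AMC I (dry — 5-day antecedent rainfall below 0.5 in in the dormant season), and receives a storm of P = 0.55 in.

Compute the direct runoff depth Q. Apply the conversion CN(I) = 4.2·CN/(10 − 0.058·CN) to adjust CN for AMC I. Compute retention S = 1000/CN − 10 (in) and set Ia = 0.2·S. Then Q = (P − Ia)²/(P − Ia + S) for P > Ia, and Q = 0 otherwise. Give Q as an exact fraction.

Dry (AMC I): CN(I) = 4.2·89/(10 − 0.058·89) = (1869/5)/(2419/500) = 186900/2419 ≈ 77.263
Retention S: 1000/CN − 10 with CN=77.263 → S = 5500/1869 ≈ 2.943 in
Ia = 0.2S: 0.2·2.943 = 0.589 in (exactly 1100/1869)
P = 0.550 ≤ Ia = 0.589 in: entire storm abstracted, Q = 0.

Q = 0 in ≈ 0.000 in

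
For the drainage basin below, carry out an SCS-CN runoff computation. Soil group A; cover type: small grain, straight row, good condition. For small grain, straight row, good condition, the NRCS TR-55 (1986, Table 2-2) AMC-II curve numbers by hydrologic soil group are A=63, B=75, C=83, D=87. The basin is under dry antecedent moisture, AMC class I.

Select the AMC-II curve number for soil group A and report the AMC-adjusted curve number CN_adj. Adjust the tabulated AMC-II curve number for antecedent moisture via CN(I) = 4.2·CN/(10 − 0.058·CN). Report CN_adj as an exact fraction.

CN_adj = 132300/3173 ≈ 41.696

NRCS table: small grain, straight row, good condition, soil group A → CN(II) = 63
Adjust CN=63 to AMC I: 4.2·63/(10 − 0.058·63) → (1323/5) ÷ (3173/500) = 132300/3173 ≈ 41.696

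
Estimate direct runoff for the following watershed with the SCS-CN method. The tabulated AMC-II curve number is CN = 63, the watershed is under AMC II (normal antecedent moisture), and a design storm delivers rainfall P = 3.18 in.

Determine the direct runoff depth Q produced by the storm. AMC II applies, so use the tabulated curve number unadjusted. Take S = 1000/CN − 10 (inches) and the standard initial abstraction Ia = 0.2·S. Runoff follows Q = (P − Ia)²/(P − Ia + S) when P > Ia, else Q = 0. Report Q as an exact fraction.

AMC II — tabulated CN = 63 applies directly.
S = 1000/63 − 10 = 370/63 in ≈ 5.873 in
Ia = 0.2·(370/63) = 74/63 in ≈ 1.175 in
Since P=3.180 > Ia=1.175: effective rainfall P−Ia = 6317/3150 in
Q = (6317/3150)²/((6317/3150) + 370/63) = (39904489/9922500)/(24817/3150) = 39904489/78173550 in ≈ 0.510 in

Q = 39904489/78173550 in ≈ 0.510 in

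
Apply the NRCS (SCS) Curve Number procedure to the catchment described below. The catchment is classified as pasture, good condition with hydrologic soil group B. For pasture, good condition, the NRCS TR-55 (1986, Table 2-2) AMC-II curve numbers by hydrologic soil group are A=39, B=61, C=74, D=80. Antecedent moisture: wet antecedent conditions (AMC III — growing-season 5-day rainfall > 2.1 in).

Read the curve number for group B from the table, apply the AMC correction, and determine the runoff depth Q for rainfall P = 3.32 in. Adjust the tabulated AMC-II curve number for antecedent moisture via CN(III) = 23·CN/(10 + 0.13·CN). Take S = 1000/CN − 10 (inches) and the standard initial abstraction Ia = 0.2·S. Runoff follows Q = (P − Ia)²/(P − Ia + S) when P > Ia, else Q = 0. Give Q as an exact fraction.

NRCS table: pasture, good condition, soil group B → CN(II) = 61
Wet (AMC III): CN(III) = 23·61/(10 + 0.13·61) = 1403/(1793/100) = 140300/1793 ≈ 78.249
Retention S: 1000/CN − 10 with CN=78.249 → S = 3900/1403 ≈ 2.780 in
Initial abstraction Ia = S/5 = (3900/1403)/5 = 780/1403 ≈ 0.556 in
Excess rainfall: 3.320 − 0.556 = 2.764 in; P > Ia so Q > 0
Runoff Q = (P−Ia)²/(P−Ia+S) = (2.764)²/(2.764+2.780) = 9399108601/6820298675 ≈ 1.378 in

Q = 9399108601/6820298675 in ≈ 1.378 in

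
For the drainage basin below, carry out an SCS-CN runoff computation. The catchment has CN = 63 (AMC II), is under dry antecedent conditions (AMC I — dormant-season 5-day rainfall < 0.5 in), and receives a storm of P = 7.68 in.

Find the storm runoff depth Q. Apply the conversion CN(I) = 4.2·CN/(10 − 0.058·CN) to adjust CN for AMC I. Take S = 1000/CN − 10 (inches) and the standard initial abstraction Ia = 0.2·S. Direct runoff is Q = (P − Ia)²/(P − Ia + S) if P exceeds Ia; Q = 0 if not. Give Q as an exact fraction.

Q = 1630463641/1289958075 in ≈ 1.264 in

CN(I) from CN(II)=63: (4.2·63)/(10 − 0.058·63) = 132300/3173 ≈ 41.696
Retention S: 1000/CN − 10 with CN=41.696 → S = 18500/1323 ≈ 13.983 in
Ia = 0.2·(18500/1323) = 3700/1323 in ≈ 2.797 in
Since P=7.680 > Ia=2.797: effective rainfall P−Ia = 161516/33075 in
Q: (161516/33075)² ÷ (624016/33075) = 1630463641/1289958075 in (≈ 1.264 in)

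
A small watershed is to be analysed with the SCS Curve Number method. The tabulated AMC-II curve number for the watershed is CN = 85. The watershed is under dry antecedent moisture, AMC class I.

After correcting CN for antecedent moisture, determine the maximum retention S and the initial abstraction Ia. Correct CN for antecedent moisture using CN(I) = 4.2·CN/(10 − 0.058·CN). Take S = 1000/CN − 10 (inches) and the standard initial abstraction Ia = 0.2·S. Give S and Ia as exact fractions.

Dry (AMC I): CN(I) = 4.2·85/(10 − 0.058·85) = 357/(507/100) = 11900/169 ≈ 70.414
Max retention: S = 1000/(11900/169) − 10 = 500/119 in (≈ 4.202 in)
Initial abstraction Ia = S/5 = (500/119)/5 = 100/119 ≈ 0.840 in

S = 500/119 in ≈ 4.202 in; Ia = 100/119 in ≈ 0.840 in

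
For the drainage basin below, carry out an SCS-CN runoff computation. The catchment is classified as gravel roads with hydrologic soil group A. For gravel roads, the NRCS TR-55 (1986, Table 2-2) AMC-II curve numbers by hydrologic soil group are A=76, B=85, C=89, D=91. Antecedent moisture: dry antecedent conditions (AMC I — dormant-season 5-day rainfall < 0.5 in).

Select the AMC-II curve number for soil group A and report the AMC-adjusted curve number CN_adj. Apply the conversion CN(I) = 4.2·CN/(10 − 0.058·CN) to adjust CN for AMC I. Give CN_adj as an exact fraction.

NRCS table: gravel roads, soil group A → CN(II) = 76
Dry (AMC I): CN(I) = 4.2·76/(10 − 0.058·76) = (1596/5)/(699/125) = 13300/233 ≈ 57.082

CN_adj = 13300/233 ≈ 57.082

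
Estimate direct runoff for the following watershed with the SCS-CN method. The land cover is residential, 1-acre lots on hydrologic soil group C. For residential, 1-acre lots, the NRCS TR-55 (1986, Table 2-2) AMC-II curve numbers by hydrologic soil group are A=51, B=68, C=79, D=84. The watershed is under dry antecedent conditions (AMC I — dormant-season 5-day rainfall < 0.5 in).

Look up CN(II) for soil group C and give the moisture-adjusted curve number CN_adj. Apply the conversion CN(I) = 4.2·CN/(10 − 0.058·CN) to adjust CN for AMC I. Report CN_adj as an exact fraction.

CN_adj = 7900/129 ≈ 61.240

NRCS table: residential, 1-acre lots, soil group C → CN(II) = 79
Dry (AMC I): CN(I) = 4.2·79/(10 − 0.058·79) = (1659/5)/(2709/500) = 7900/129 ≈ 61.240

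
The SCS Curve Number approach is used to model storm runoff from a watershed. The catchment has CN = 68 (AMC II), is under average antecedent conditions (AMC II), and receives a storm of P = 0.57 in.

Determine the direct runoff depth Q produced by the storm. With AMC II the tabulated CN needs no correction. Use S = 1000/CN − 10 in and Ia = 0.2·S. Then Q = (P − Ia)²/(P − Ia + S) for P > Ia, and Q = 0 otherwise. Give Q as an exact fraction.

Q = 0 in ≈ 0.000 in

Average conditions: CN = 68 (no AMC adjustment).
S = 1000/68 − 10 = 80/17 in ≈ 4.706 in
Initial abstraction Ia = S/5 = (80/17)/5 = 16/17 ≈ 0.941 in
P = 0.570 ≤ Ia = 0.941 in: entire storm abstracted, Q = 0.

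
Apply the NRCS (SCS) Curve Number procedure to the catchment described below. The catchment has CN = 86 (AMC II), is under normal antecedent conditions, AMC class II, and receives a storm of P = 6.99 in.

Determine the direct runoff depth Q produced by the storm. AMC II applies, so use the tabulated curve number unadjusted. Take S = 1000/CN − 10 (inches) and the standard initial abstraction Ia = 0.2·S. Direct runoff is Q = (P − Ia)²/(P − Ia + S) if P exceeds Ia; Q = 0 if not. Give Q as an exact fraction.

Q = 821223649/153325100 in ≈ 5.356 in

Average conditions: CN = 86 (no AMC adjustment).
Retention S: 1000/CN − 10 with CN=86.000 → S = 70/43 ≈ 1.628 in
Initial abstraction Ia = S/5 = (70/43)/5 = 14/43 ≈ 0.326 in
P − Ia = 6.990 − 0.326 = 28657/4300 ≈ 6.664 in (> 0, runoff occurs)
Q = (28657/4300)²/((28657/4300) + 70/43) = (821223649/18490000)/(35657/4300) = 821223649/153325100 in ≈ 5.356 in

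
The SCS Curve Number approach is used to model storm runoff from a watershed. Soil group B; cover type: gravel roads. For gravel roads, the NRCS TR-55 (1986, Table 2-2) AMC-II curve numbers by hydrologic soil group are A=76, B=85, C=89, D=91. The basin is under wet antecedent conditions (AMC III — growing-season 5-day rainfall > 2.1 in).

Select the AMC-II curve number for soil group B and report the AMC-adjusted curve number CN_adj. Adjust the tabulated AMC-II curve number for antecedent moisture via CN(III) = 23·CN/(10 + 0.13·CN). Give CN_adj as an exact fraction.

NRCS table: gravel roads, soil group B → CN(II) = 85
Adjust CN=85 to AMC III: 23·85/(10 + 0.13·85) → 1955 ÷ (421/20) = 39100/421 ≈ 92.874

CN_adj = 39100/421 ≈ 92.874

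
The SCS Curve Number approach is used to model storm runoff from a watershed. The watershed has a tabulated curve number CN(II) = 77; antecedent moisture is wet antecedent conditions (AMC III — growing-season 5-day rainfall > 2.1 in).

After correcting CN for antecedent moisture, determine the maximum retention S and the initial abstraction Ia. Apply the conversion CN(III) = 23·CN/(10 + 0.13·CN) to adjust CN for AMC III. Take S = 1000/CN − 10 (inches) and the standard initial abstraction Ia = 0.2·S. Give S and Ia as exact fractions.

S = 100/77 in ≈ 1.299 in; Ia = 20/77 in ≈ 0.260 in

Wet (AMC III): CN(III) = 23·77/(10 + 0.13·77) = 1771/(2001/100) = 7700/87 ≈ 88.506
Max retention: S = 1000/(7700/87) − 10 = 100/77 in (≈ 1.299 in)
Ia = 0.2S: 0.2·1.299 = 0.260 in (exactly 20/77)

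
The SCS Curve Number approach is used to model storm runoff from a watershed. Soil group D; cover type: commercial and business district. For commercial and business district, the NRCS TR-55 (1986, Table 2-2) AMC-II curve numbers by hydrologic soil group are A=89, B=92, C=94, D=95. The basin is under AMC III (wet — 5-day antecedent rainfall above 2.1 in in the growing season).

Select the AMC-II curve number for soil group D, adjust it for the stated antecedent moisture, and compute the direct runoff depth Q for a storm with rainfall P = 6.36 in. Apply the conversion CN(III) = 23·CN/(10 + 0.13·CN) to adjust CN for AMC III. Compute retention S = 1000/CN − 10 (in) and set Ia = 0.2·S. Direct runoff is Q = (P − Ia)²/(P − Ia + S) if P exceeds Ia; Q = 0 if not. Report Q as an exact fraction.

Q = 4758654289/780951775 in ≈ 6.093 in

NRCS table: commercial and business district, soil group D → CN(II) = 95
Adjust CN=95 to AMC III: 23·95/(10 + 0.13·95) → 2185 ÷ (447/20) = 43700/447 ≈ 97.763
S = 1000/(43700/447) − 10 = 100/437 in ≈ 0.229 in
Initial abstraction Ia = S/5 = (100/437)/5 = 20/437 ≈ 0.046 in
P − Ia = 6.360 − 0.046 = 68983/10925 ≈ 6.314 in (> 0, runoff occurs)
Q: (68983/10925)² ÷ (71483/10925) = 4758654289/780951775 in (≈ 6.093 in)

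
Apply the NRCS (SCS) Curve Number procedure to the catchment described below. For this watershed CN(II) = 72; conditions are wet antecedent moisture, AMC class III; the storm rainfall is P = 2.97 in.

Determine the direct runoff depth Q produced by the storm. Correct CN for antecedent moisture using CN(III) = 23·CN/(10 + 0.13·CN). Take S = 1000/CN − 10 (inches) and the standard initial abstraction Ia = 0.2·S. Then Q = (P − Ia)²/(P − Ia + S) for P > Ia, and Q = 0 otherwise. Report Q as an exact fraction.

Q = 2967961441/1852215300 in ≈ 1.602 in

Adjust CN=72 to AMC III: 23·72/(10 + 0.13·72) → 1656 ÷ (484/25) = 10350/121 ≈ 85.537
Retention S: 1000/CN − 10 with CN=85.537 → S = 350/207 ≈ 1.691 in
Ia = 0.2·(350/207) = 70/207 in ≈ 0.338 in
P − Ia = 2.970 − 0.338 = 54479/20700 ≈ 2.632 in (> 0, runoff occurs)
Runoff Q = (P−Ia)²/(P−Ia+S) = (2.632)²/(2.632+1.691) = 2967961441/1852215300 ≈ 1.602 in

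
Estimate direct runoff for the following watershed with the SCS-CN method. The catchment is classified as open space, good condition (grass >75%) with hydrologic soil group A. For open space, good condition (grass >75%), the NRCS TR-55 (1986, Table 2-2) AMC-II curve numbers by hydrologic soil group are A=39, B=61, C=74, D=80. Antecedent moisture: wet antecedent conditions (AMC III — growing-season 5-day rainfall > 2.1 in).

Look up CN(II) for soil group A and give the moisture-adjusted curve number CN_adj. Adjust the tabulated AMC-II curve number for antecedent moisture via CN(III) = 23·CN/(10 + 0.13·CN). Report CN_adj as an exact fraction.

CN_adj = 89700/1507 ≈ 59.522

NRCS table: open space, good condition (grass >75%), soil group A → CN(II) = 39
Wet (AMC III): CN(III) = 23·39/(10 + 0.13·39) = 897/(1507/100) = 89700/1507 ≈ 59.522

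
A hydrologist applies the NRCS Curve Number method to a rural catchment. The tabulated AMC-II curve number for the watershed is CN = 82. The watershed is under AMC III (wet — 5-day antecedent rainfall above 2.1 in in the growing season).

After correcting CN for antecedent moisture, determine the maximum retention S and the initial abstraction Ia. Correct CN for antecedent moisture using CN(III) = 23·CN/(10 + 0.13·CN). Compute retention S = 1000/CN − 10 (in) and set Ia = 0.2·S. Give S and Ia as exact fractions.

S = 900/943 in ≈ 0.954 in; Ia = 180/943 in ≈ 0.191 in

CN(III) from CN(II)=82: (23·82)/(10 + 0.13·82) = 94300/1033 ≈ 91.288
Retention S: 1000/CN − 10 with CN=91.288 → S = 900/943 ≈ 0.954 in
Ia = 0.2S: 0.2·0.954 = 0.191 in (exactly 180/943)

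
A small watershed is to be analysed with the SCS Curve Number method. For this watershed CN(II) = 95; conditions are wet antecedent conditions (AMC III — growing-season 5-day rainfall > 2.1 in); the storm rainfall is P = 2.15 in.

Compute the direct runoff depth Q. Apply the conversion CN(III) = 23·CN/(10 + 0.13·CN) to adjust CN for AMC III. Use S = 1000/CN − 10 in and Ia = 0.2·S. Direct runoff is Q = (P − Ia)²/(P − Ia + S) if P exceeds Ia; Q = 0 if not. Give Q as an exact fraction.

Q = 338228881/178217340 in ≈ 1.898 in

Wet (AMC III): CN(III) = 23·95/(10 + 0.13·95) = 2185/(447/20) = 43700/447 ≈ 97.763
Retention S: 1000/CN − 10 with CN=97.763 → S = 100/437 ≈ 0.229 in
Ia = 0.2·(100/437) = 20/437 in ≈ 0.046 in
P − Ia = 2.150 − 0.046 = 18391/8740 ≈ 2.104 in (> 0, runoff occurs)
Q: (18391/8740)² ÷ (20391/8740) = 338228881/178217340 in (≈ 1.898 in)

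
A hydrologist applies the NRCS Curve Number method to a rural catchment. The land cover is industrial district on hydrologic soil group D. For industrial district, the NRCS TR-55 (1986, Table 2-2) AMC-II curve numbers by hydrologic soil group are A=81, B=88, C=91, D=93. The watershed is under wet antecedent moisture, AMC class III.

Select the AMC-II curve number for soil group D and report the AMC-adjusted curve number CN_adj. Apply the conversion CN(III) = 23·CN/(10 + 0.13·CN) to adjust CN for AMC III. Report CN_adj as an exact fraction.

NRCS table: industrial district, soil group D → CN(II) = 93
Adjust CN=93 to AMC III: 23·93/(10 + 0.13·93) → 2139 ÷ (2209/100) = 213900/2209 ≈ 96.831

CN_adj = 213900/2209 ≈ 96.831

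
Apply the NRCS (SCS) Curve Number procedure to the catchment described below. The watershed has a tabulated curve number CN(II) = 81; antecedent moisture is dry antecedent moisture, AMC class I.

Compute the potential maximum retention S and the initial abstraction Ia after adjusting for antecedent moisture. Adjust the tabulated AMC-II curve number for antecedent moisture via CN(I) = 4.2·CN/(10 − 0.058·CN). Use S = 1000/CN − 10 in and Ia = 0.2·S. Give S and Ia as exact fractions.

S = 9500/1701 in ≈ 5.585 in; Ia = 1900/1701 in ≈ 1.117 in

CN(I) from CN(II)=81: (4.2·81)/(10 − 0.058·81) = 170100/2651 ≈ 64.164
S = 1000/(170100/2651) − 10 = 9500/1701 in ≈ 5.585 in
Ia = 0.2·(9500/1701) = 1900/1701 in ≈ 1.117 in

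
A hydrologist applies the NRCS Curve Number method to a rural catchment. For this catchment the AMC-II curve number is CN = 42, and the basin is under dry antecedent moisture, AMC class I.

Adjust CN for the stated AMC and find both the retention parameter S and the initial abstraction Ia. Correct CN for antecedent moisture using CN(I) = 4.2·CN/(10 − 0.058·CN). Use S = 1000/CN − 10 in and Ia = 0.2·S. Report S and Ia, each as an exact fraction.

S = 14500/441 in ≈ 32.880 in; Ia = 2900/441 in ≈ 6.576 in

Dry (AMC I): CN(I) = 4.2·42/(10 − 0.058·42) = (882/5)/(1891/250) = 44100/1891 ≈ 23.321
Max retention: S = 1000/(44100/1891) − 10 = 14500/441 in (≈ 32.880 in)
Ia = 0.2S: 0.2·32.880 = 6.576 in (exactly 2900/441)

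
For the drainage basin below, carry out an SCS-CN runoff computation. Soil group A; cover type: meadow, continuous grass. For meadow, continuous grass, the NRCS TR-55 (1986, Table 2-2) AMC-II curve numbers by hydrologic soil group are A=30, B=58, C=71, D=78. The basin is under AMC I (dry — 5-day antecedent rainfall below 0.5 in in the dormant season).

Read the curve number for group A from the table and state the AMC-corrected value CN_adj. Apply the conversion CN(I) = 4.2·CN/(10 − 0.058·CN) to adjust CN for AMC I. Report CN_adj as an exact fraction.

CN_adj = 900/59 ≈ 15.254

NRCS table: meadow, continuous grass, soil group A → CN(II) = 30
Dry (AMC I): CN(I) = 4.2·30/(10 − 0.058·30) = 126/(413/50) = 900/59 ≈ 15.254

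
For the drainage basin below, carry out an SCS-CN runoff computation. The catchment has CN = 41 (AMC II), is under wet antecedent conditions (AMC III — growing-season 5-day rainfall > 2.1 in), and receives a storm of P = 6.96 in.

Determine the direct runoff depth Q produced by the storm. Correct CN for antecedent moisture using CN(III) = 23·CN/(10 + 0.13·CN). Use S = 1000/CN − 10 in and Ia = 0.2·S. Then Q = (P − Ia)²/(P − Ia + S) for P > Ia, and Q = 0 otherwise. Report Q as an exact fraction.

Q = 9056157362/3325041575 in ≈ 2.724 in

Wet (AMC III): CN(III) = 23·41/(10 + 0.13·41) = 943/(1533/100) = 94300/1533 ≈ 61.513
Max retention: S = 1000/(94300/1533) − 10 = 5900/943 in (≈ 6.257 in)
Initial abstraction Ia = S/5 = (5900/943)/5 = 1180/943 ≈ 1.251 in
P − Ia = 6.960 − 1.251 = 134582/23575 ≈ 5.709 in (> 0, runoff occurs)
Q: (134582/23575)² ÷ (282082/23575) = 9056157362/3325041575 in (≈ 2.724 in)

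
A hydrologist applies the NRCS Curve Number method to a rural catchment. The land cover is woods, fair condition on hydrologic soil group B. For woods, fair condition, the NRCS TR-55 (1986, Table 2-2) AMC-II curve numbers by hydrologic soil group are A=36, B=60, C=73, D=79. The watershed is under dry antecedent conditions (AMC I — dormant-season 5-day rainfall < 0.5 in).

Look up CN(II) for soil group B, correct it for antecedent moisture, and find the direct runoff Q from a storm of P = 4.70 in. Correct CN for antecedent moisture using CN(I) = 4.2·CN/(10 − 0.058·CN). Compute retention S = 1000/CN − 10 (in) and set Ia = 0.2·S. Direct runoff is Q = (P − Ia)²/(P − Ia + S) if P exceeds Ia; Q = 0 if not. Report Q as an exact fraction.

NRCS table: woods, fair condition, soil group B → CN(II) = 60
Adjust CN=60 to AMC I: 4.2·60/(10 − 0.058·60) → 252 ÷ (163/25) = 6300/163 ≈ 38.650
Max retention: S = 1000/(6300/163) − 10 = 1000/63 in (≈ 15.873 in)
Initial abstraction Ia = S/5 = (1000/63)/5 = 200/63 ≈ 3.175 in
Since P=4.700 > Ia=3.175: effective rainfall P−Ia = 961/630 in
Q: (961/630)² ÷ (10961/630) = 923521/6905430 in (≈ 0.134 in)

Q = 923521/6905430 in ≈ 0.134 in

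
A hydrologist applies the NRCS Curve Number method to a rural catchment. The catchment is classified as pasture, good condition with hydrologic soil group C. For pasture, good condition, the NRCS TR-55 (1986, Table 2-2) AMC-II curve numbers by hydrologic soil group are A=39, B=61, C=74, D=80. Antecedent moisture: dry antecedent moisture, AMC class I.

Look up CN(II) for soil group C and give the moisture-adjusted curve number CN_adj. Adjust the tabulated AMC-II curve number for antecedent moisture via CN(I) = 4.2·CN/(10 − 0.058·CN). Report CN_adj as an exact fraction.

CN_adj = 77700/1427 ≈ 54.450

NRCS table: pasture, good condition, soil group C → CN(II) = 74
Adjust CN=74 to AMC I: 4.2·74/(10 − 0.058·74) → (1554/5) ÷ (1427/250) = 77700/1427 ≈ 54.450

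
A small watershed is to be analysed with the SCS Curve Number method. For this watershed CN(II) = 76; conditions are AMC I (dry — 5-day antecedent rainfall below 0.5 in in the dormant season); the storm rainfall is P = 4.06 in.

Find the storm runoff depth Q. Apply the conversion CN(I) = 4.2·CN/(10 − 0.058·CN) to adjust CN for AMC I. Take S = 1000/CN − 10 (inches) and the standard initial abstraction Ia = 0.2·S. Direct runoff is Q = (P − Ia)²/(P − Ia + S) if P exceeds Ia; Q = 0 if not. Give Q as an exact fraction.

Dry (AMC I): CN(I) = 4.2·76/(10 − 0.058·76) = (1596/5)/(699/125) = 13300/233 ≈ 57.082
Retention S: 1000/CN − 10 with CN=57.082 → S = 1000/133 ≈ 7.519 in
Initial abstraction Ia = S/5 = (1000/133)/5 = 200/133 ≈ 1.504 in
P − Ia = 4.060 − 1.504 = 16999/6650 ≈ 2.556 in (> 0, runoff occurs)
Q: (16999/6650)² ÷ (66999/6650) = 288966001/445543350 in (≈ 0.649 in)

Q = 288966001/445543350 in ≈ 0.649 in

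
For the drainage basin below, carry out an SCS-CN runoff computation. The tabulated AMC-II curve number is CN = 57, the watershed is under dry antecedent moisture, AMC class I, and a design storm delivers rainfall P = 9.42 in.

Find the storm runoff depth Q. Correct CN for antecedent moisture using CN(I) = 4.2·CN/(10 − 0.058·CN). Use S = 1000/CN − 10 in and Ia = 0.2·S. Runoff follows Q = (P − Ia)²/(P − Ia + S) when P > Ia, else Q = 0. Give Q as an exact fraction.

Adjust CN=57 to AMC I: 4.2·57/(10 − 0.058·57) → (1197/5) ÷ (3347/500) = 119700/3347 ≈ 35.763
S = 1000/(119700/3347) − 10 = 21500/1197 in ≈ 17.962 in
Ia = 0.2·(21500/1197) = 4300/1197 in ≈ 3.592 in
P − Ia = 9.420 − 3.592 = 348787/59850 ≈ 5.828 in (> 0, runoff occurs)
Q = (348787/59850)²/((348787/59850) + 21500/1197) = (121652371369/3582022500)/(1423787/59850) = 121652371369/85213651950 in ≈ 1.428 in

Q = 121652371369/85213651950 in ≈ 1.428 in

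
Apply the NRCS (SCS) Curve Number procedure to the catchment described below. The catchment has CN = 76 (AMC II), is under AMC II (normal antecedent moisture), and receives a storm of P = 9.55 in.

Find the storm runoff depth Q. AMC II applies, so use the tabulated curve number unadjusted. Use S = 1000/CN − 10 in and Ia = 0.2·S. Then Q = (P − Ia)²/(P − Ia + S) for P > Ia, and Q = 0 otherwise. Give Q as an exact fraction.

Average conditions: CN = 76 (no AMC adjustment).
Retention S: 1000/CN − 10 with CN=76.000 → S = 60/19 ≈ 3.158 in
Ia = 0.2S: 0.2·3.158 = 0.632 in (exactly 12/19)
P − Ia = 9.550 − 0.632 = 3389/380 ≈ 8.918 in (> 0, runoff occurs)
Q = (3389/380)²/((3389/380) + 60/19) = (11485321/144400)/(4589/380) = 11485321/1743820 in ≈ 6.586 in

Q = 11485321/1743820 in ≈ 6.586 in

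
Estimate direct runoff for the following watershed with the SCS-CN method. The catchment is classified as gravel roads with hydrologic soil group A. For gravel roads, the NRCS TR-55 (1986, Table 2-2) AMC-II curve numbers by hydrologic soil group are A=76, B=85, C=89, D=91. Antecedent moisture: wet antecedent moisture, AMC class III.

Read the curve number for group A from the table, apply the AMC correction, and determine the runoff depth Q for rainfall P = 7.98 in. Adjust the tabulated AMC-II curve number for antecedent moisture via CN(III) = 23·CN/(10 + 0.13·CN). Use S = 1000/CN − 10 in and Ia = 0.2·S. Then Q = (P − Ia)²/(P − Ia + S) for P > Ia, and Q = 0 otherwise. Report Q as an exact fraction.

Q = 9448699923/1444743850 in ≈ 6.540 in

NRCS table: gravel roads, soil group A → CN(II) = 76
Adjust CN=76 to AMC III: 23·76/(10 + 0.13·76) → 1748 ÷ (497/25) = 43700/497 ≈ 87.928
Max retention: S = 1000/(43700/497) − 10 = 600/437 in (≈ 1.373 in)
Ia = 0.2·(600/437) = 120/437 in ≈ 0.275 in
Excess rainfall: 7.980 − 0.275 = 7.705 in; P > Ia so Q > 0
Q: (168363/21850)² ÷ (198363/21850) = 9448699923/1444743850 in (≈ 6.540 in)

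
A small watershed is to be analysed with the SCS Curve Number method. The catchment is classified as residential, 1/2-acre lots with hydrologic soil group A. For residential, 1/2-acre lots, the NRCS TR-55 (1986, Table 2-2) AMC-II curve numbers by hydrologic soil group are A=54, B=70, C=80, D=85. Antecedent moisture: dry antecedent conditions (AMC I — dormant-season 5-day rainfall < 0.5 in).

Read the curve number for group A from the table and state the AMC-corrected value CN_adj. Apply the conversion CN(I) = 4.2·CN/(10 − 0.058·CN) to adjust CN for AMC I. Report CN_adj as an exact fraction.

NRCS table: residential, 1/2-acre lots, soil group A → CN(II) = 54
CN(I) from CN(II)=54: (4.2·54)/(10 − 0.058·54) = 56700/1717 ≈ 33.023

CN_adj = 56700/1717 ≈ 33.023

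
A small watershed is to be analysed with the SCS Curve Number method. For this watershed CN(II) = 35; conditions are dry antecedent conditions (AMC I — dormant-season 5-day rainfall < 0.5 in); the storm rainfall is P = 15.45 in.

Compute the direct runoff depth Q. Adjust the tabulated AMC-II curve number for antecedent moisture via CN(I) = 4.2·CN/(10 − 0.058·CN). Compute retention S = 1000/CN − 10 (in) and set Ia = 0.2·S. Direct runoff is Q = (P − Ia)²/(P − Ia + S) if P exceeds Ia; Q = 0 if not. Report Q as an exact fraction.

Q = 377252929/439303620 in ≈ 0.859 in

Adjust CN=35 to AMC I: 4.2·35/(10 − 0.058·35) → 147 ÷ (797/100) = 14700/797 ≈ 18.444
Retention S: 1000/CN − 10 with CN=18.444 → S = 6500/147 ≈ 44.218 in
Ia = 0.2·(6500/147) = 1300/147 in ≈ 8.844 in
Excess rainfall: 15.450 − 8.844 = 6.606 in; P > Ia so Q > 0
Runoff Q = (P−Ia)²/(P−Ia+S) = (6.606)²/(6.606+44.218) = 377252929/439303620 ≈ 0.859 in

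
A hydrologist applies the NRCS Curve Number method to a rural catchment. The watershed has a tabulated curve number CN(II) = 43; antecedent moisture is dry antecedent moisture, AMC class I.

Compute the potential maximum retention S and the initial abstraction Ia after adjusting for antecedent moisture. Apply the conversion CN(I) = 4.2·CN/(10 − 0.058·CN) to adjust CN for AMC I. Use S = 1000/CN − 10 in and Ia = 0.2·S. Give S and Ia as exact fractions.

Dry (AMC I): CN(I) = 4.2·43/(10 − 0.058·43) = (903/5)/(3753/500) = 30100/1251 ≈ 24.061
Max retention: S = 1000/(30100/1251) − 10 = 9500/301 in (≈ 31.561 in)
Ia = 0.2S: 0.2·31.561 = 6.312 in (exactly 1900/301)

S = 9500/301 in ≈ 31.561 in; Ia = 1900/301 in ≈ 6.312 in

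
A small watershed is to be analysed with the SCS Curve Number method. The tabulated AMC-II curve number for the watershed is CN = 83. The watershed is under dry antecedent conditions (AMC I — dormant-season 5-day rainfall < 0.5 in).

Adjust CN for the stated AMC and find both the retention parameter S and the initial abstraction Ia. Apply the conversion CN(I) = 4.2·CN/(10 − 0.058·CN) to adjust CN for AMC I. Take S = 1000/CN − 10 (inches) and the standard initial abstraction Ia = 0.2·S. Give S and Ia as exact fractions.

Adjust CN=83 to AMC I: 4.2·83/(10 − 0.058·83) → (1743/5) ÷ (2593/500) = 174300/2593 ≈ 67.219
S = 1000/(174300/2593) − 10 = 8500/1743 in ≈ 4.877 in
Initial abstraction Ia = S/5 = (8500/1743)/5 = 1700/1743 ≈ 0.975 in

S = 8500/1743 in ≈ 4.877 in; Ia = 1700/1743 in ≈ 0.975 in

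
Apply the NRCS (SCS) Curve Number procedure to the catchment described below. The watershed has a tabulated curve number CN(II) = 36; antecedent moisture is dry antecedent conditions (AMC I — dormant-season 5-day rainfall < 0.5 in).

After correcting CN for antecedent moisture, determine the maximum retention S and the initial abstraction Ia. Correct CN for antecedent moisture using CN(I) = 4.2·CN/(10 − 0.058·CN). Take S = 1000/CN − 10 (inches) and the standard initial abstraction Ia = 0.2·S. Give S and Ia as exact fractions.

CN(I) from CN(II)=36: (4.2·36)/(10 − 0.058·36) = 18900/989 ≈ 19.110
Retention S: 1000/CN − 10 with CN=19.110 → S = 8000/189 ≈ 42.328 in
Initial abstraction Ia = S/5 = (8000/189)/5 = 1600/189 ≈ 8.466 in

S = 8000/189 in ≈ 42.328 in; Ia = 1600/189 in ≈ 8.466 in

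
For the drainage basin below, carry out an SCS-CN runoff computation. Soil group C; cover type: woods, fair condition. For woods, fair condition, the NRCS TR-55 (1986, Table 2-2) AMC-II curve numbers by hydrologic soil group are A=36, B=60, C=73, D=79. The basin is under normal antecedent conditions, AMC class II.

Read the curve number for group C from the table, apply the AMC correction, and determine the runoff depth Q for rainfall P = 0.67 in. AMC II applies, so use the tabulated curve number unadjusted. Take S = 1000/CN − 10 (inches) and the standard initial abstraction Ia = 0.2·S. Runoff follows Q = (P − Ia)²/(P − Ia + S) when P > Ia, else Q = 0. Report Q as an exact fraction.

Q = 0 in ≈ 0.000 in

NRCS table: woods, fair condition, soil group C → CN(II) = 73
Average conditions: CN = 73 (no AMC adjustment).
Max retention: S = 1000/73 − 10 = 270/73 in (≈ 3.699 in)
Ia = 0.2S: 0.2·3.699 = 0.740 in (exactly 54/73)
P = 0.670 ≤ Ia = 0.740 in: entire storm abstracted, Q = 0.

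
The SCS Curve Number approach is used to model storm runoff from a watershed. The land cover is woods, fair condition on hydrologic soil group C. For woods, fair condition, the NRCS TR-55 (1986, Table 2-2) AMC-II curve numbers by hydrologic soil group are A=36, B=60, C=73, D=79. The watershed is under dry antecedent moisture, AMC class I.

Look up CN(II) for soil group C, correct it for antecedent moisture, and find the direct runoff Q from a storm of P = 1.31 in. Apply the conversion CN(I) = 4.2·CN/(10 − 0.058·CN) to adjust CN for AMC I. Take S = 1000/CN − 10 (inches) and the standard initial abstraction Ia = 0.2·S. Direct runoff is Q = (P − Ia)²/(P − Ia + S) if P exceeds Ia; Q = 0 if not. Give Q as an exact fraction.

Q = 0 in ≈ 0.000 in

NRCS table: woods, fair condition, soil group C → CN(II) = 73
Adjust CN=73 to AMC I: 4.2·73/(10 − 0.058·73) → (1533/5) ÷ (2883/500) = 51100/961 ≈ 53.174
Max retention: S = 1000/(51100/961) − 10 = 4500/511 in (≈ 8.806 in)
Ia = 0.2·(4500/511) = 900/511 in ≈ 1.761 in
P = 1.310 ≤ Ia = 1.761 in: entire storm abstracted, Q = 0.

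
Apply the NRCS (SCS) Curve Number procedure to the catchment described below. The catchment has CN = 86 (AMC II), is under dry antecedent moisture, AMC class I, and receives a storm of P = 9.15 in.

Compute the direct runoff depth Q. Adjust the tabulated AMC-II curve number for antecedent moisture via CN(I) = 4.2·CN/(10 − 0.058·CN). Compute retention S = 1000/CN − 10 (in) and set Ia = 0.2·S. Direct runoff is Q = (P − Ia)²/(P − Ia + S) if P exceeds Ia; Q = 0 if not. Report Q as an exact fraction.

Q = 466862449/81546060 in ≈ 5.725 in

CN(I) from CN(II)=86: (4.2·86)/(10 − 0.058·86) = 12900/179 ≈ 72.067
Max retention: S = 1000/(12900/179) − 10 = 500/129 in (≈ 3.876 in)
Ia = 0.2S: 0.2·3.876 = 0.775 in (exactly 100/129)
Since P=9.150 > Ia=0.775: effective rainfall P−Ia = 21607/2580 in
Runoff Q = (P−Ia)²/(P−Ia+S) = (8.375)²/(8.375+3.876) = 466862449/81546060 ≈ 5.725 in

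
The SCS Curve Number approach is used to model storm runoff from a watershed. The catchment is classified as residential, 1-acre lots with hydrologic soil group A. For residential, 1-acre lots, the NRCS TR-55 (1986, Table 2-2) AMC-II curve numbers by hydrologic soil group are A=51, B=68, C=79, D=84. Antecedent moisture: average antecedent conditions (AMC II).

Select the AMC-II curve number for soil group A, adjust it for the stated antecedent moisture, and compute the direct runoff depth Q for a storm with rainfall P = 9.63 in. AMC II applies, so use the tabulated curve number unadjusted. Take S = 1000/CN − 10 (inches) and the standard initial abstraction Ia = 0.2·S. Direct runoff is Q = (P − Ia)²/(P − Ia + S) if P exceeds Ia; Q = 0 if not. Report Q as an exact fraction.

Q = 1545511969/450396300 in ≈ 3.431 in

NRCS table: residential, 1-acre lots, soil group A → CN(II) = 51
CN(II) = 51; AMC II needs no correction.
Retention S: 1000/CN − 10 with CN=51.000 → S = 490/51 ≈ 9.608 in
Ia = 0.2S: 0.2·9.608 = 1.922 in (exactly 98/51)
Since P=9.630 > Ia=1.922: effective rainfall P−Ia = 39313/5100 in
Q: (39313/5100)² ÷ (88313/5100) = 1545511969/450396300 in (≈ 3.431 in)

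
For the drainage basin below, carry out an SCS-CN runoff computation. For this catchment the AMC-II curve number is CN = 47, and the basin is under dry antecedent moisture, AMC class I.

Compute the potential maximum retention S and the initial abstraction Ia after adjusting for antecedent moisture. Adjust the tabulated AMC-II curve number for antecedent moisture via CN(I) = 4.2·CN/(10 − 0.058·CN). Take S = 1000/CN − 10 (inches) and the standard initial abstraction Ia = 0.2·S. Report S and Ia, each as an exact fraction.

S = 26500/987 in ≈ 26.849 in; Ia = 5300/987 in ≈ 5.370 in

CN(I) from CN(II)=47: (4.2·47)/(10 − 0.058·47) = 98700/3637 ≈ 27.138
Retention S: 1000/CN − 10 with CN=27.138 → S = 26500/987 ≈ 26.849 in
Initial abstraction Ia = S/5 = (26500/987)/5 = 5300/987 ≈ 5.370 in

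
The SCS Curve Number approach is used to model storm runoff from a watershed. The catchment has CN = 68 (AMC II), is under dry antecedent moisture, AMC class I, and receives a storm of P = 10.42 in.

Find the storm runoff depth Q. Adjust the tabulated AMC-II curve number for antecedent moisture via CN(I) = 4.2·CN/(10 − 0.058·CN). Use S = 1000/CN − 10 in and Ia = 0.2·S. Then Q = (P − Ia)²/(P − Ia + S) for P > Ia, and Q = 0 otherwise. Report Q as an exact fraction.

Q = 21315124009/6176046450 in ≈ 3.451 in

CN(I) from CN(II)=68: (4.2·68)/(10 − 0.058·68) = 35700/757 ≈ 47.160
S = 1000/(35700/757) − 10 = 4000/357 in ≈ 11.204 in
Initial abstraction Ia = S/5 = (4000/357)/5 = 800/357 ≈ 2.241 in
Since P=10.420 > Ia=2.241: effective rainfall P−Ia = 145997/17850 in
Q = (145997/17850)²/((145997/17850) + 4000/357) = (21315124009/318622500)/(345997/17850) = 21315124009/6176046450 in ≈ 3.451 in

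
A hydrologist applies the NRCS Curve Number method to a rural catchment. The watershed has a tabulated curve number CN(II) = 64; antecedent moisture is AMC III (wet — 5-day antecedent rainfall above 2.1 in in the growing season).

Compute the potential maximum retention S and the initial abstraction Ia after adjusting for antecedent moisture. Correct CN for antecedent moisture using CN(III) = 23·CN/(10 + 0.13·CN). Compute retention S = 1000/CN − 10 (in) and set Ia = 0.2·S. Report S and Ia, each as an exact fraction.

S = 225/92 in ≈ 2.446 in; Ia = 45/92 in ≈ 0.489 in

Wet (AMC III): CN(III) = 23·64/(10 + 0.13·64) = 1472/(458/25) = 18400/229 ≈ 80.349
Retention S: 1000/CN − 10 with CN=80.349 → S = 225/92 ≈ 2.446 in
Initial abstraction Ia = S/5 = (225/92)/5 = 45/92 ≈ 0.489 in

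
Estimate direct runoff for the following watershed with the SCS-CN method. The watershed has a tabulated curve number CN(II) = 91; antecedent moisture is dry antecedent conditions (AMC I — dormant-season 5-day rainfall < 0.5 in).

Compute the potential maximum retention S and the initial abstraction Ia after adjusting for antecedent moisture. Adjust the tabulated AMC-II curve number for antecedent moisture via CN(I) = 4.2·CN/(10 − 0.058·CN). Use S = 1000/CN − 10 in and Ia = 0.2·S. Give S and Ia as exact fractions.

Adjust CN=91 to AMC I: 4.2·91/(10 − 0.058·91) → (1911/5) ÷ (2361/500) = 63700/787 ≈ 80.940
S = 1000/(63700/787) − 10 = 1500/637 in ≈ 2.355 in
Ia = 0.2·(1500/637) = 300/637 in ≈ 0.471 in

S = 1500/637 in ≈ 2.355 in; Ia = 300/637 in ≈ 0.471 in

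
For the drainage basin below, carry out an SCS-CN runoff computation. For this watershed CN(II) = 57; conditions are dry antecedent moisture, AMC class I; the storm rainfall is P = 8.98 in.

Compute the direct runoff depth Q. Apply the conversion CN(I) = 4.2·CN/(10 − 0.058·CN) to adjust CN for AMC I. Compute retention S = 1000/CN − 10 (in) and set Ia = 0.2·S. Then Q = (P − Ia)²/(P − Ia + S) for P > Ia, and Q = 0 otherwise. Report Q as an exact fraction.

Q = 103975937209/83637562050 in ≈ 1.243 in

Dry (AMC I): CN(I) = 4.2·57/(10 − 0.058·57) = (1197/5)/(3347/500) = 119700/3347 ≈ 35.763
S = 1000/(119700/3347) − 10 = 21500/1197 in ≈ 17.962 in
Initial abstraction Ia = S/5 = (21500/1197)/5 = 4300/1197 ≈ 3.592 in
Since P=8.980 > Ia=3.592: effective rainfall P−Ia = 322453/59850 in
Runoff Q = (P−Ia)²/(P−Ia+S) = (5.388)²/(5.388+17.962) = 103975937209/83637562050 ≈ 1.243 in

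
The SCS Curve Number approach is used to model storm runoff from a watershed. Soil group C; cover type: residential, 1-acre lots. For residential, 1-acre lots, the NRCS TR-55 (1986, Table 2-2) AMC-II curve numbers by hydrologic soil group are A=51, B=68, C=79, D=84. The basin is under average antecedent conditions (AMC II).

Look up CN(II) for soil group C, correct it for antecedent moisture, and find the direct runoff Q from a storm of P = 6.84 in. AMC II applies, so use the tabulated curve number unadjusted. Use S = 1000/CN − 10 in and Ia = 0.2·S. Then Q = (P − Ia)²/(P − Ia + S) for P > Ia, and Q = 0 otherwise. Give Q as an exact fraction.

NRCS table: residential, 1-acre lots, soil group C → CN(II) = 79
Average conditions: CN = 79 (no AMC adjustment).
S = 1000/79 − 10 = 210/79 in ≈ 2.658 in
Ia = 0.2·(210/79) = 42/79 in ≈ 0.532 in
Since P=6.840 > Ia=0.532: effective rainfall P−Ia = 12459/1975 in
Q = (12459/1975)²/((12459/1975) + 210/79) = (155226681/3900625)/(17709/1975) = 51742227/11658425 in ≈ 4.438 in

Q = 51742227/11658425 in ≈ 4.438 in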